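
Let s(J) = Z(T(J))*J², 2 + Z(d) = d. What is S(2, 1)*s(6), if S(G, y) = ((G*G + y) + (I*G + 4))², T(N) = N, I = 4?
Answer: 41616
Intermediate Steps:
Z(d) = -2 + d
S(G, y) = (4 + y + G² + 4*G)² (S(G, y) = ((G*G + y) + (4*G + 4))² = ((G² + y) + (4 + 4*G))² = ((y + G²) + (4 + 4*G))² = (4 + y + G² + 4*G)²)
s(J) = J²*(-2 + J) (s(J) = (-2 + J)*J² = J²*(-2 + J))
S(2, 1)*s(6) = (4 + 1 + 2² + 4*2)²*(6²*(-2 + 6)) = (4 + 1 + 4 + 8)²*(36*4) = 17²*144 = 289*144 = 41616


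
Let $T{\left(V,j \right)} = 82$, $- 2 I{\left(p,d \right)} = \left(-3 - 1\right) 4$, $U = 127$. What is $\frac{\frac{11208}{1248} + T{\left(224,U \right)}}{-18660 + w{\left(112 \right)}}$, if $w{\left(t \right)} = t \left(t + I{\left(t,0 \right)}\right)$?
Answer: $- \frac{1577}{90480} \approx -0.017429$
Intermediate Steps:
$I{\left(p,d \right)} = 8$ ($I{\left(p,d \right)} = - \frac{\left(-3 - 1\right) 4}{2} = - \frac{\left(-4\right) 4}{2} = \left(- \frac{1}{2}\right) \left(-16\right) = 8$)
$w{\left(t \right)} = t \left(8 + t\right)$ ($w{\left(t \right)} = t \left(t + 8\right) = t \left(8 + t\right)$)
$\frac{\frac{11208}{1248} + T{\left(224,U \right)}}{-18660 + w{\left(112 \right)}} = \frac{\frac{11208}{1248} + 82}{-18660 + 112 \left(8 + 112\right)} = \frac{11208 \cdot \frac{1}{1248} + 82}{-18660 + 112 \cdot 120} = \frac{\frac{467}{52} + 82}{-18660 + 13440} = \frac{4731}{52 \left(-5220\right)} = \frac{4731}{52} \left(- \frac{1}{5220}\right) = - \frac{1577}{90480}$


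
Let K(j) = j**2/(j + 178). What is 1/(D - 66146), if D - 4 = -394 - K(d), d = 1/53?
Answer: -500055/33271659481 ≈ -1.5029e-5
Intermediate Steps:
d = 1/53 ≈ 0.018868
K(j) = j**2/(178 + j)
D = -195021451/500055 (D = 4 + (-394 - (1/53)**2/(178 + 1/53)) = 4 + (-394 - 1/(2809*9435/53)) = 4 + (-394 - 53/(2809*9435)) = 4 + (-394 - 1*1/500055) = 4 + (-394 - 1/500055) = 4 - 197021671/500055 = -195021451/500055 ≈ -390.00)
1/(D - 66146) = 1/(-195021451/500055 - 66146) = 1/(-33271659481/500055) = -500055/33271659481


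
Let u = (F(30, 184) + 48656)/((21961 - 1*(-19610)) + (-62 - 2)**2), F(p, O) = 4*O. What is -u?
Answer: -49392/45667 ≈ -1.0816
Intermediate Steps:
u = 49392/45667 (u = (4*184 + 48656)/((21961 - 1*(-19610)) + (-62 - 2)**2) = (736 + 48656)/((21961 + 19610) + (-64)**2) = 49392/(41571 + 4096) = 49392/45667 ≈ 1.0816)
-u = -1*49392/45667 = -49392/45667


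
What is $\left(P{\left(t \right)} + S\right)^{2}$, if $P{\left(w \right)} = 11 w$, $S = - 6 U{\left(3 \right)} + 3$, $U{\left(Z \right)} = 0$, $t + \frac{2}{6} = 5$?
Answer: $\frac{26569}{9} \approx 2952.1$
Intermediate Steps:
$t = \frac{14}{3}$ ($t = - \frac{1}{3} + 5 = \frac{14}{3} \approx 4.6667$)
$S = 3$ ($S = \left(-6\right) 0 + 3 = 0 + 3 = 3$)
$\left(P{\left(t \right)} + S\right)^{2} = \left(11 \cdot \frac{14}{3} + 3\right)^{2} = \left(\frac{154}{3} + 3\right)^{2} = \left(\frac{163}{3}\right)^{2} = \frac{26569}{9}$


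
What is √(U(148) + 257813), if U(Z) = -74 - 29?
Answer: √257710 ≈ 507.65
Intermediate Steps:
U(Z) = -103
√(U(148) + 257813) = √(-103 + 257813) = √257710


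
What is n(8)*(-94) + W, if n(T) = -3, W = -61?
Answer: 221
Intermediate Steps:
n(8)*(-94) + W = -3*(-94) - 61 = 282 - 61 = 221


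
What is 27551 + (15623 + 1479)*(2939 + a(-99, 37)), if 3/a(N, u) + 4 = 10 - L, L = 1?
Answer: 251502951/5 ≈ 5.0301e+7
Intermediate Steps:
a(N, u) = ⅗ (a(N, u) = 3/(-4 + (10 - 1*1)) = 3/(-4 + (10 - 1)) = 3/(-4 + 9) = 3/5 = 3*(⅕) = ⅗)
27551 + (15623 + 1479)*(2939 + a(-99, 37)) = 27551 + (15623 + 1479)*(2939 + ⅗) = 27551 + 17102*(14698/5) = 27551 + 251365196/5 = 251502951/5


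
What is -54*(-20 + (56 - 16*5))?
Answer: 2376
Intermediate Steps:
-54*(-20 + (56 - 16*5)) = -54*(-20 + (56 - 1*80)) = -54*(-20 + (56 - 80)) = -54*(-20 - 24) = -54*(-44) = 2376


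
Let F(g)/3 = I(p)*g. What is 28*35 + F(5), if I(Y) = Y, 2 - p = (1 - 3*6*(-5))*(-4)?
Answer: 6470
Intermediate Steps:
p = 366 (p = 2 - (1 - 3*6*(-5))*(-4) = 2 - (1 - 18*(-5))*(-4) = 2 - (1 + 90)*(-4) = 2 - 91*(-4) = 2 - 1*(-364) = 2 + 364 = 366)
F(g) = 1098*g (F(g) = 3*(366*g) = 1098*g)
28*35 + F(5) = 28*35 + 1098*5 = 980 + 5490 = 6470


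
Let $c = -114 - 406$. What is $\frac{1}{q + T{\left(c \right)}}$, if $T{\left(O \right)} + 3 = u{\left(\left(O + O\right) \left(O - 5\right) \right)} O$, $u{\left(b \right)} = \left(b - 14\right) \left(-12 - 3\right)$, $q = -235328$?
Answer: $\frac{1}{4258455469} \approx 2.3483 \cdot 10^{-10}$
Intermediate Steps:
$c = -520$
$u{\left(b \right)} = 210 - 15 b$ ($u{\left(b \right)} = \left(-14 + b\right) \left(-15\right) = 210 - 15 b$)
$T{\left(O \right)} = -3 + O \left(210 - 30 O \left(-5 + O\right)\right)$ ($T{\left(O \right)} = -3 + \left(210 - 15 \left(O + O\right) \left(O - 5\right)\right) O = -3 + \left(210 - 15 \cdot 2 O \left(-5 + O\right)\right) O = -3 + \left(210 - 30 O \left(-5 + O\right)\right) O = -3 + O \left(210 - 30 O \left(-5 + O\right)\right)$)
$\frac{1}{q + T{\left(c \right)}} = \frac{1}{-235328 - \left(3 - 15600 \left(-7 - 520 \left(-5 - 520\right)\right)\right)} = \frac{1}{-235328 - \left(3 - 15600 \left(-7 - -273000\right)\right)} = \frac{1}{-235328 - \left(3 - 15600 \left(-7 + 273000\right)\right)} = \frac{1}{-235328 - \left(3 - 4258690800\right)} = \frac{1}{-235328 + \left(-3 + 4258690800\right)} = \frac{1}{-235328 + 4258690797} = \frac{1}{4258455469}$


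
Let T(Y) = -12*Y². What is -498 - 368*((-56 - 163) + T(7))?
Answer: 296478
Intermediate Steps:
-498 - 368*((-56 - 163) + T(7)) = -498 - 368*((-56 - 163) - 12*7²) = -498 - 368*(-219 - 12*49) = -498 - 368*(-219 - 588) = -498 - 368*(-807) = -498 + 296976 = 296478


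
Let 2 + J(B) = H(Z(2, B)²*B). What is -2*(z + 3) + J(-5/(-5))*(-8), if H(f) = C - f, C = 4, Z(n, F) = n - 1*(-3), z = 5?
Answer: 168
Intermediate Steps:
Z(n, F) = 3 + n (Z(n, F) = n + 3 = 3 + n)
H(f) = 4 - f
J(B) = 2 - 25*B (J(B) = -2 + (4 - (3 + 2)²*B) = -2 + (4 - 5²*B) = -2 + (4 - 25*B) = 2 - 25*B)
-2*(z + 3) + J(-5/(-5))*(-8) = -2*(5 + 3) + (2 - (-125)/(-5))*(-8) = -2*8 + (2 - (-125)*(-1)/5)*(-8) = -16 + (2 - 25*1)*(-8) = -16 + (2 - 25)*(-8) = -16 - 23*(-8) = -16 + 184 = 168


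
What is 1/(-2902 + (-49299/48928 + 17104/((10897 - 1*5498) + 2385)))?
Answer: -342496/993515909 ≈ -0.00034473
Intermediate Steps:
1/(-2902 + (-49299/48928 + 17104/((10897 - 1*5498) + 2385))) = 1/(-2902 + (-49299*1/48928 + 17104/((10897 - 5498) + 2385))) = 1/(-2902 + (-49299/48928 + 17104/(5399 + 2385))) = 1/(-2902 + (-49299/48928 + 17104/7784)) = 1/(-2902 + (-49299/48928 + 17104*(1/7784))) = 1/(-2902 + (-49299/48928 + 2138/973)) = 1/(-2902 + 407483/342496) = 1/(-993515909/342496) = -342496/993515909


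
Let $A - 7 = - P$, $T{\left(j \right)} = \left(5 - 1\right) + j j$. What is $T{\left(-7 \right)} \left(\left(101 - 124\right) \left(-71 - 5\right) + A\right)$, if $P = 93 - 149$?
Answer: $95983$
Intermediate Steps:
$T{\left(j \right)} = 4 + j^{2}$
$P = -56$
$A = 63$ ($A = 7 - -56 = 7 + 56 = 63$)
$T{\left(-7 \right)} \left(\left(101 - 124\right) \left(-71 - 5\right) + A\right) = \left(4 + \left(-7\right)^{2}\right) \left(\left(101 - 124\right) \left(-71 - 5\right) + 63\right) = \left(4 + 49\right) \left(\left(-23\right) \left(-76\right) + 63\right) = 53 \left(1748 + 63\right) = 53 \cdot 1811 = 95983$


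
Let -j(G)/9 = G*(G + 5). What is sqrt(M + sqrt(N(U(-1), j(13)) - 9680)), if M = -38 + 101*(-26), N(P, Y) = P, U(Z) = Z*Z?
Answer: sqrt(-2664 + I*sqrt(9679)) ≈ 0.9529 + 51.623*I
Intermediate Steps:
U(Z) = Z**2
j(G) = -9*G*(5 + G) (j(G) = -9*G*(G + 5) = -9*G*(5 + G))
M = -2664 (M = -38 - 2626 = -2664)
sqrt(M + sqrt(N(U(-1), j(13)) - 9680)) = sqrt(-2664 + sqrt((-1)**2 - 9680)) = sqrt(-2664 + sqrt(1 - 9680)) = sqrt(-2664 + sqrt(-9679)) = sqrt(-2664 + I*sqrt(9679))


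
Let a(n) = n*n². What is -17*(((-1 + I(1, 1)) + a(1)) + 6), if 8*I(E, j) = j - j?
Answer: -102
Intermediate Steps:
I(E, j) = 0 (I(E, j) = (j - j)/8 = (⅛)*0 = 0)
a(n) = n³
-17*(((-1 + I(1, 1)) + a(1)) + 6) = -17*(((-1 + 0) + 1³) + 6) = -17*((-1 + 1) + 6) = -17*(0 + 6) = -17*6 = -102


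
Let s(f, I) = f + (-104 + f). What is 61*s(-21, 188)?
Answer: -8906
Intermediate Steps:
s(f, I) = -104 + 2*f
61*s(-21, 188) = 61*(-104 + 2*(-21)) = 61*(-104 - 42) = 61*(-146) = -8906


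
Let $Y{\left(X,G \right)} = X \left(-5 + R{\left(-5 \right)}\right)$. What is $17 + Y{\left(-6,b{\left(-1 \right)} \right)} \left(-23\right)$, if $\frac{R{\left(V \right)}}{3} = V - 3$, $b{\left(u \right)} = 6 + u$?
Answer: $-3985$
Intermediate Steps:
$R{\left(V \right)} = -9 + 3 V$ ($R{\left(V \right)} = 3 \left(V - 3\right) = 3 \left(-3 + V\right) = -9 + 3 V$)
$Y{\left(X,G \right)} = - 29 X$ ($Y{\left(X,G \right)} = X \left(-5 + \left(-9 + 3 \left(-5\right)\right)\right) = X \left(-5 - 24\right) = X \left(-29\right) = - 29 X$)
$17 + Y{\left(-6,b{\left(-1 \right)} \right)} \left(-23\right) = 17 + \left(-29\right) \left(-6\right) \left(-23\right) = 17 + 174 \left(-23\right) = 17 - 4002 = -3985$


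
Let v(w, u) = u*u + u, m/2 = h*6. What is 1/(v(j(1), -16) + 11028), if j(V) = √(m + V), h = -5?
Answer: 1/11268 ≈ 8.8747e-5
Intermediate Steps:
m = -60 (m = 2*(-5*6) = 2*(-30) = -60)
j(V) = √(-60 + V)
v(w, u) = u + u² (v(w, u) = u² + u = u + u²)
1/(v(j(1), -16) + 11028) = 1/(-16*(1 - 16) + 11028) = 1/(-16*(-15) + 11028) = 1/(240 + 11028) = 1/11268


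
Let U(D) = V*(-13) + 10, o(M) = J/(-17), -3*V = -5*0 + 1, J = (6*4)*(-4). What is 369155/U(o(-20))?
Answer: 25755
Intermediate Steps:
J = -96 (J = 24*(-4) = -96)
V = -⅓ (V = -(-5*0 + 1)/3 = -(0 + 1)/3 = -⅓*1 = -⅓ ≈ -0.33333)
o(M) = 96/17 (o(M) = -96/(-17) = -96*(-1/17) = 96/17)
U(D) = 43/3 (U(D) = -⅓*(-13) + 10 = 13/3 + 10 = 43/3)
369155/U(o(-20)) = 369155/(43/3) = 369155*(3/43) = 25755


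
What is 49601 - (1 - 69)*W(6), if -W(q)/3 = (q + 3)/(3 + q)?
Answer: 49397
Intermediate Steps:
W(q) = -3 (W(q) = -3*(q + 3)/(3 + q) = -3*(3 + q)/(3 + q) = -3*1 = -3)
49601 - (1 - 69)*W(6) = 49601 - (1 - 69)*(-3) = 49601 - (-68)*(-3) = 49601 - 1*204 = 49601 - 204 = 49397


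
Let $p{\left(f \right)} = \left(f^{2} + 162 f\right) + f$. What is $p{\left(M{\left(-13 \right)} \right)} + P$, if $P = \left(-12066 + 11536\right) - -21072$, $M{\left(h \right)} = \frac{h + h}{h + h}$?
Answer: $20706$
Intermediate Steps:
$M{\left(h \right)} = 1$ ($M{\left(h \right)} = \frac{2 h}{2 h} = 2 h \frac{1}{2 h} = 1$)
$P = 20542$ ($P = -530 + 21072 = 20542$)
$p{\left(f \right)} = f^{2} + 163 f$
$p{\left(M{\left(-13 \right)} \right)} + P = 1 \left(163 + 1\right) + 20542 = 1 \cdot 164 + 20542 = 164 + 20542 = 20706$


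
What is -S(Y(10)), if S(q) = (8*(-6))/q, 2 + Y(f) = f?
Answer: 6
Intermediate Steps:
Y(f) = -2 + f
S(q) = -48/q
-S(Y(10)) = -(-48)/(-2 + 10) = -(-48)/8 = -1*(-6) = 6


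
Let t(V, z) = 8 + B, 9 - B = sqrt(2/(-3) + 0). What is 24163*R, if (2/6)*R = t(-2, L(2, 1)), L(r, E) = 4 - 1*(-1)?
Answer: 1232313 - 24163*I*sqrt(6) ≈ 1.2323e+6 - 59187.0*I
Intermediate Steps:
B = 9 - I*sqrt(6)/3 (B = 9 - sqrt(2/(-3) + 0) = 9 - sqrt(2*(-1/3) + 0) = 9 - sqrt(-2/3 + 0) = 9 - sqrt(-2/3) = 9 - I*sqrt(6)/3 ≈ 9.0 - 0.8165*I)
L(r, E) = 5 (L(r, E) = 4 + 1 = 5)
t(V, z) = 17 - I*sqrt(6)/3 (t(V, z) = 8 + (9 - I*sqrt(6)/3) = 17 - I*sqrt(6)/3)
R = 51 - I*sqrt(6) (R = 3*(17 - I*sqrt(6)/3) = 51 - I*sqrt(6) ≈ 51.0 - 2.4495*I)
24163*R = 24163*(51 - I*sqrt(6)) = 1232313 - 24163*I*sqrt(6)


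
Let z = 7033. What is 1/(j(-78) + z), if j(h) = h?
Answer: 1/6955 ≈ 0.00014378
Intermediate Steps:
1/(j(-78) + z) = 1/(-78 + 7033) = 1/6955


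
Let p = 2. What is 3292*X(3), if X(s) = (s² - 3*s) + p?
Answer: 6584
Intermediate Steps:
X(s) = 2 + s² - 3*s (X(s) = (s² - 3*s) + 2 = 2 + s² - 3*s)
3292*X(3) = 3292*(2 + 3² - 3*3) = 3292*(2 + 9 - 9) = 3292*2 = 6584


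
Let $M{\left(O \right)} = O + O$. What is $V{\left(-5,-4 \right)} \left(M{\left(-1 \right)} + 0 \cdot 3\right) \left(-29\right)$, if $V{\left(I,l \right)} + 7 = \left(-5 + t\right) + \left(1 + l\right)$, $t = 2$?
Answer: $-754$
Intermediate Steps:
$M{\left(O \right)} = 2 O$
$V{\left(I,l \right)} = -9 + l$ ($V{\left(I,l \right)} = -7 + \left(\left(-5 + 2\right) + \left(1 + l\right)\right) = -7 + \left(-3 + \left(1 + l\right)\right) = -7 + \left(-2 + l\right) = -9 + l$)
$V{\left(-5,-4 \right)} \left(M{\left(-1 \right)} + 0 \cdot 3\right) \left(-29\right) = \left(-9 - 4\right) \left(2 \left(-1\right) + 0 \cdot 3\right) \left(-29\right) = - 13 \left(-2 + 0\right) \left(-29\right) = \left(-13\right) \left(-2\right) \left(-29\right) = 26 \left(-29\right) = -754$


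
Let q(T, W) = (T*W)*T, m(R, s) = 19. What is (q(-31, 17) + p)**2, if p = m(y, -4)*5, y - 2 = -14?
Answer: 270010624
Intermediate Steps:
y = -12 (y = 2 - 14 = -12)
q(T, W) = W*T**2
p = 95 (p = 19*5 = 95)
(q(-31, 17) + p)**2 = (17*(-31)**2 + 95)**2 = (17*961 + 95)**2 = (16337 + 95)**2 = 16432**2 = 270010624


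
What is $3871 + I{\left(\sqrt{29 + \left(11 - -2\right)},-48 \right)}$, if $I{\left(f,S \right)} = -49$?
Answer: $3822$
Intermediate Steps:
$3871 + I{\left(\sqrt{29 + \left(11 - -2\right)},-48 \right)} = 3871 - 49 = 3822$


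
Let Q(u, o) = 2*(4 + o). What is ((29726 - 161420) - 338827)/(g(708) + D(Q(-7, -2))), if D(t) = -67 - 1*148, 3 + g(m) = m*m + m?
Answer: -470521/501754 ≈ -0.93775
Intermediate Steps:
Q(u, o) = 8 + 2*o
g(m) = -3 + m + m**2 (g(m) = -3 + (m*m + m) = -3 + (m**2 + m) = -3 + (m + m**2) = -3 + m + m**2)
D(t) = -215 (D(t) = -67 - 148 = -215)
((29726 - 161420) - 338827)/(g(708) + D(Q(-7, -2))) = ((29726 - 161420) - 338827)/((-3 + 708 + 708**2) - 215) = (-131694 - 338827)/((-3 + 708 + 501264) - 215) = -470521/(501969 - 215) = -470521/501754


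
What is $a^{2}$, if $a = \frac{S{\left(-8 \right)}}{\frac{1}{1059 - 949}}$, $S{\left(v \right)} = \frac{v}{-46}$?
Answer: $\frac{193600}{529} \approx 365.97$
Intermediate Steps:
$S{\left(v \right)} = - \frac{v}{46}$ ($S{\left(v \right)} = v \left(- \frac{1}{46}\right) = - \frac{v}{46}$)
$a = \frac{440}{23}$ ($a = \frac{\left(- \frac{1}{46}\right) \left(-8\right)}{\frac{1}{1059 - 949}} = \frac{4}{23 \cdot \frac{1}{110}} = \frac{4 \frac{1}{\frac{1}{110}}}{23} = \frac{4}{23} \cdot 110 = \frac{440}{23} \approx 19.13$)
$a^{2} = \left(\frac{440}{23}\right)^{2} = \frac{193600}{529}$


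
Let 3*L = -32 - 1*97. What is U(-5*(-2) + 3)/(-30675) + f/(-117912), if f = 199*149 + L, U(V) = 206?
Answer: -12951601/50235425 ≈ -0.25782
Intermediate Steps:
L = -43 (L = (-32 - 1*97)/3 = (-32 - 97)/3 = (1/3)*(-129) = -43)
f = 29608 (f = 199*149 - 43 = 29651 - 43 = 29608)
U(-5*(-2) + 3)/(-30675) + f/(-117912) = 206/(-30675) + 29608/(-117912) = 206*(-1/30675) + 29608*(-1/117912) = -206/30675 - 3701/14739 = -12951601/50235425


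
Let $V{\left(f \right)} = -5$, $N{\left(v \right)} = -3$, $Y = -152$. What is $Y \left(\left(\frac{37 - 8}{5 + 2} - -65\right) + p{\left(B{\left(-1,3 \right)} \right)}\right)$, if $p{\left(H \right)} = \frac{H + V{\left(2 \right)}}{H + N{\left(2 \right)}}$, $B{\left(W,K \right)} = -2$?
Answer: $- \frac{375288}{35} \approx -10723.0$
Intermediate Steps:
$p{\left(H \right)} = \frac{-5 + H}{-3 + H}$ ($p{\left(H \right)} = \frac{H - 5}{H - 3} = \frac{-5 + H}{-3 + H}$)
$Y \left(\left(\frac{37 - 8}{5 + 2} - -65\right) + p{\left(B{\left(-1,3 \right)} \right)}\right) = - 152 \left(\left(\frac{37 - 8}{5 + 2} - -65\right) + \frac{-5 - 2}{-3 - 2}\right) = - 152 \left(\left(\frac{29}{7} + 65\right) + \frac{1}{-5} \left(-7\right)\right) = - 152 \left(\left(29 \cdot \frac{1}{7} + 65\right) - - \frac{7}{5}\right) = - 152 \left(\left(\frac{29}{7} + 65\right) + \frac{7}{5}\right) = - 152 \left(\frac{484}{7} + \frac{7}{5}\right) = \left(-152\right) \frac{2469}{35} = - \frac{375288}{35}$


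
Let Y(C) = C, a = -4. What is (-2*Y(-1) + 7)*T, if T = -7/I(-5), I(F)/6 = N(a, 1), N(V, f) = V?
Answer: 21/8 ≈ 2.6250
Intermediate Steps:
I(F) = -24 (I(F) = 6*(-4) = -24)
T = 7/24 (T = -7/(-24) = -7*(-1/24) = 7/24 ≈ 0.29167)
(-2*Y(-1) + 7)*T = (-2*(-1) + 7)*(7/24) = (2 + 7)*(7/24) = 9*(7/24) = 21/8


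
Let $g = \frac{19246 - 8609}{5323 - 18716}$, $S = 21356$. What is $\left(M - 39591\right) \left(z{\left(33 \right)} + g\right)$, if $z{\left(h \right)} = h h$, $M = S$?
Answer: $- \frac{265763089900}{13393} \approx -1.9843 \cdot 10^{7}$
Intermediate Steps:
$M = 21356$
$g = - \frac{10637}{13393}$ ($g = \frac{10637}{-13393} = 10637 \left(- \frac{1}{13393}\right) = - \frac{10637}{13393} \approx -0.79422$)
$z{\left(h \right)} = h^{2}$
$\left(M - 39591\right) \left(z{\left(33 \right)} + g\right) = \left(21356 - 39591\right) \left(33^{2} - \frac{10637}{13393}\right) = - 18235 \left(1089 - \frac{10637}{13393}\right) = \left(-18235\right) \frac{14574340}{13393} = - \frac{265763089900}{13393}$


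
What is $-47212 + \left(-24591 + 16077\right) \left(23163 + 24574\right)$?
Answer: $-406480030$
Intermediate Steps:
$-47212 + \left(-24591 + 16077\right) \left(23163 + 24574\right) = -47212 - 406432818 = -406480030$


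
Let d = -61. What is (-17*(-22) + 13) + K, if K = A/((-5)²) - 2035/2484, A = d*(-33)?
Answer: 28982117/62100 ≈ 466.70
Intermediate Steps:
A = 2013 (A = -61*(-33) = 2013)
K = 4949417/62100 (K = 2013/((-5)²) - 2035/2484 = 2013/25 - 2035*1/2484 = 2013*(1/25) - 2035/2484 = 2013/25 - 2035/2484 = 4949417/62100 ≈ 79.701)
(-17*(-22) + 13) + K = (-17*(-22) + 13) + 4949417/62100 = (374 + 13) + 4949417/62100 = 387 + 4949417/62100 = 28982117/62100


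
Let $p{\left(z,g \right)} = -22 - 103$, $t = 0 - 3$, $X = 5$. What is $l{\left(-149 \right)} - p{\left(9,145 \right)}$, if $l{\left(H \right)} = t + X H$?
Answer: $-623$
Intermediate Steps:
$t = -3$
$l{\left(H \right)} = -3 + 5 H$
$p{\left(z,g \right)} = -125$ ($p{\left(z,g \right)} = -22 - 103 = -125$)
$l{\left(-149 \right)} - p{\left(9,145 \right)} = \left(-3 + 5 \left(-149\right)\right) - -125 = \left(-3 - 745\right) + 125 = -748 + 125 = -623$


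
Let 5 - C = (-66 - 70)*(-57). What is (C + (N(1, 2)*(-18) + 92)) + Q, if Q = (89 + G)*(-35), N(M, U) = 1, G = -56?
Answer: -8828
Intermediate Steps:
Q = -1155 (Q = (89 - 56)*(-35) = 33*(-35) = -1155)
C = -7747 (C = 5 - (-66 - 70)*(-57) = 5 - (-136)*(-57) = 5 - 1*7752 = 5 - 7752 = -7747)
(C + (N(1, 2)*(-18) + 92)) + Q = (-7747 + (1*(-18) + 92)) - 1155 = (-7747 + (-18 + 92)) - 1155 = (-7747 + 74) - 1155 = -7673 - 1155 = -8828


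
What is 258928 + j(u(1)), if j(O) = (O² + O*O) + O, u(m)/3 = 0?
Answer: 258928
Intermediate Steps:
u(m) = 0 (u(m) = 3*0 = 0)
j(O) = O + 2*O² (j(O) = (O² + O²) + O = 2*O² + O = O + 2*O²)
258928 + j(u(1)) = 258928 + 0*(1 + 2*0) = 258928 + 0*(1 + 0) = 258928 + 0*1 = 258928 + 0 = 258928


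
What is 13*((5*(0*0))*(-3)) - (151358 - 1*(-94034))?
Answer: -245392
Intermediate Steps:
13*((5*(0*0))*(-3)) - (151358 - 1*(-94034)) = 13*((5*0)*(-3)) - (151358 + 94034) = 13*(0*(-3)) - 1*245392 = 13*0 - 245392 = 0 - 245392 = -245392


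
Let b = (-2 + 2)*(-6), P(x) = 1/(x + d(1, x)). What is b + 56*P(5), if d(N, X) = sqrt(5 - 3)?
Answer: 280/23 - 56*sqrt(2)/23 ≈ 8.7306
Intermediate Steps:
d(N, X) = sqrt(2)
P(x) = 1/(x + sqrt(2))
b = 0 (b = 0*(-6) = 0)
b + 56*P(5) = 0 + 56/(5 + sqrt(2)) = 56/(5 + sqrt(2))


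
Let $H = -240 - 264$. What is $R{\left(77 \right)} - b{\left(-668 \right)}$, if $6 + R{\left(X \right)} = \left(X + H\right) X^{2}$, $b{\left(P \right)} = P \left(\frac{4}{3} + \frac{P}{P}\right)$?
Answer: $- \frac{7590391}{3} \approx -2.5301 \cdot 10^{6}$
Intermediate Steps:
$H = -504$ ($H = -240 - 264 = -504$)
$b{\left(P \right)} = \frac{7 P}{3}$ ($b{\left(P \right)} = P \left(4 \cdot \frac{1}{3} + 1\right) = P \left(\frac{4}{3} + 1\right) = P \frac{7}{3} = \frac{7 P}{3}$)
$R{\left(X \right)} = -6 + X^{2} \left(-504 + X\right)$ ($R{\left(X \right)} = -6 + \left(X - 504\right) X^{2} = -6 + \left(-504 + X\right) X^{2} = -6 + X^{2} \left(-504 + X\right)$)
$R{\left(77 \right)} - b{\left(-668 \right)} = \left(-6 + 77^{3} - 504 \cdot 77^{2}\right) - \frac{7}{3} \left(-668\right) = \left(-6 + 456533 - 2988216\right) - - \frac{4676}{3} = \left(-6 + 456533 - 2988216\right) + \frac{4676}{3} = -2531689 + \frac{4676}{3} = - \frac{7590391}{3}$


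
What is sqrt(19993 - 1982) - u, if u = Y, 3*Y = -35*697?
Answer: 24395/3 + sqrt(18011) ≈ 8265.9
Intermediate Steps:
Y = -24395/3 (Y = (-35*697)/3 = (1/3)*(-24395) = -24395/3 ≈ -8131.7)
u = -24395/3 ≈ -8131.7
sqrt(19993 - 1982) - u = sqrt(19993 - 1982) - 1*(-24395/3) = sqrt(18011) + 24395/3 = 24395/3 + sqrt(18011)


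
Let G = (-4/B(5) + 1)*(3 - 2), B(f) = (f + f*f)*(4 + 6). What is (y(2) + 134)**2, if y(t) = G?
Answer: 102495376/5625 ≈ 18221.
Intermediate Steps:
B(f) = 10*f + 10*f**2 (B(f) = (f + f**2)*10 = 10*f + 10*f**2)
G = 74/75 (G = (-4*1/(50*(1 + 5)) + 1)*(3 - 2) = (-4/(10*5*6) + 1)*1 = (-4/300 + 1)*1 = (-4*1/300 + 1)*1 = (-1/75 + 1)*1 = (74/75)*1 = 74/75 ≈ 0.98667)
y(t) = 74/75
(y(2) + 134)**2 = (74/75 + 134)**2 = (10124/75)**2 = 102495376/5625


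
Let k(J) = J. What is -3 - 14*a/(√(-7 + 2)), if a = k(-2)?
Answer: -3 - 28*I*√5/5 ≈ -3.0 - 12.522*I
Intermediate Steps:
a = -2
-3 - 14*a/(√(-7 + 2)) = -3 - (-28)/(√(-7 + 2)) = -3 - (-28)/(√(-5)) = -3 - (-28)/(I*√5) = -3 - (-28)*(-I*√5/5) = -3 - 28*I*√5/5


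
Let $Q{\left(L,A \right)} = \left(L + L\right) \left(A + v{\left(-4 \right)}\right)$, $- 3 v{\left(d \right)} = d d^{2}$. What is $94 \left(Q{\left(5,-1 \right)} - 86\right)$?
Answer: $\frac{33088}{3} \approx 11029.0$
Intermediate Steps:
$v{\left(d \right)} = - \frac{d^{3}}{3}$ ($v{\left(d \right)} = - \frac{d d^{2}}{3} = - \frac{d^{3}}{3}$)
$Q{\left(L,A \right)} = 2 L \left(\frac{64}{3} + A\right)$ ($Q{\left(L,A \right)} = \left(L + L\right) \left(A - \frac{\left(-4\right)^{3}}{3}\right) = 2 L \left(A - - \frac{64}{3}\right) = 2 L \left(A + \frac{64}{3}\right) = 2 L \left(\frac{64}{3} + A\right)$)
$94 \left(Q{\left(5,-1 \right)} - 86\right) = 94 \left(\frac{2}{3} \cdot 5 \left(64 + 3 \left(-1\right)\right) - 86\right) = 94 \left(\frac{2}{3} \cdot 5 \left(64 - 3\right) - 86\right) = 94 \left(\frac{2}{3} \cdot 5 \cdot 61 - 86\right) = 94 \left(\frac{610}{3} - 86\right) = 94 \cdot \frac{352}{3} = \frac{33088}{3}$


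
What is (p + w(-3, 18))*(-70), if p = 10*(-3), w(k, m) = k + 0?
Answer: 2310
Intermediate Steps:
w(k, m) = k
p = -30
(p + w(-3, 18))*(-70) = (-30 - 3)*(-70) = -33*(-70) = 2310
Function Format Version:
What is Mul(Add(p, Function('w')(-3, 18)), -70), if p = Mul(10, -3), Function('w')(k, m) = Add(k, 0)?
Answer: 2310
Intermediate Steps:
Function('w')(k, m) = k
p = -30
Mul(Add(p, Function('w')(-3, 18)), -70) = Mul(Add(-30, -3), -70) = Mul(-33, -70) = 2310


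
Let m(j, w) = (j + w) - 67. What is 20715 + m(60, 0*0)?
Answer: 20708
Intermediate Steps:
m(j, w) = -67 + j + w
20715 + m(60, 0*0) = 20715 + (-67 + 60 + 0*0) = 20715 + (-67 + 60 + 0) = 20715 - 7 = 20708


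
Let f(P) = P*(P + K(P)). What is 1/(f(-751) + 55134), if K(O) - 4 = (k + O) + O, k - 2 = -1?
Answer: 1/1743382 ≈ 5.7360e-7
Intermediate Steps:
k = 1 (k = 2 - 1 = 1)
K(O) = 5 + 2*O (K(O) = 4 + ((1 + O) + O) = 4 + (1 + 2*O) = 5 + 2*O)
f(P) = P*(5 + 3*P) (f(P) = P*(P + (5 + 2*P)) = P*(5 + 3*P))
1/(f(-751) + 55134) = 1/(-751*(5 + 3*(-751)) + 55134) = 1/(-751*(5 - 2253) + 55134) = 1/(-751*(-2248) + 55134) = 1/(1688248 + 55134) = 1/1743382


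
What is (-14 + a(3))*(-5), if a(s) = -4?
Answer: 90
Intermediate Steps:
(-14 + a(3))*(-5) = (-14 - 4)*(-5) = -18*(-5) = 90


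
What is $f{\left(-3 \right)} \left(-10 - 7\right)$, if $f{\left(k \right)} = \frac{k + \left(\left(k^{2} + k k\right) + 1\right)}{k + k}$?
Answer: $\frac{136}{3} \approx 45.333$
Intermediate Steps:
$f{\left(k \right)} = \frac{1 + k + 2 k^{2}}{2 k}$ ($f{\left(k \right)} = \frac{k + \left(\left(k^{2} + k^{2}\right) + 1\right)}{2 k} = \left(k + \left(2 k^{2} + 1\right)\right) \frac{1}{2 k} = \left(k + \left(1 + 2 k^{2}\right)\right) \frac{1}{2 k} = \left(1 + k + 2 k^{2}\right) \frac{1}{2 k} = \frac{1 + k + 2 k^{2}}{2 k}$)
$f{\left(-3 \right)} \left(-10 - 7\right) = \left(\frac{1}{2} - 3 + \frac{1}{2 \left(-3\right)}\right) \left(-10 - 7\right) = \left(\frac{1}{2} - 3 + \frac{1}{2} \left(- \frac{1}{3}\right)\right) \left(-17\right) = \left(\frac{1}{2} - 3 - \frac{1}{6}\right) \left(-17\right) = \left(- \frac{8}{3}\right) \left(-17\right) = \frac{136}{3}$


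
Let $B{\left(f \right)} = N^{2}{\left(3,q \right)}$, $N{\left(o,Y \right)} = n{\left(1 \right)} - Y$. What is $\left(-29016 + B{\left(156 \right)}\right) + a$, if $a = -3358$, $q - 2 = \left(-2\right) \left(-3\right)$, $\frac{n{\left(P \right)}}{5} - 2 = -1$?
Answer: $-32365$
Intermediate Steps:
$n{\left(P \right)} = 5$ ($n{\left(P \right)} = 10 + 5 \left(-1\right) = 10 - 5 = 5$)
$q = 8$ ($q = 2 - -6 = 2 + 6 = 8$)
$N{\left(o,Y \right)} = 5 - Y$
$B{\left(f \right)} = 9$ ($B{\left(f \right)} = \left(5 - 8\right)^{2} = \left(-3\right)^{2} = 9$)
$\left(-29016 + B{\left(156 \right)}\right) + a = \left(-29016 + 9\right) - 3358 = -29007 - 3358 = -32365$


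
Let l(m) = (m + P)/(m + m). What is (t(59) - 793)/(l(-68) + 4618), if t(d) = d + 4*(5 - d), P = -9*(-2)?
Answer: -64600/314049 ≈ -0.20570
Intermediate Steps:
P = 18
l(m) = (18 + m)/(2*m) (l(m) = (m + 18)/(m + m) = (18 + m)/((2*m)) = (18 + m)*(1/(2*m)) = (18 + m)/(2*m))
t(d) = 20 - 3*d (t(d) = d + (20 - 4*d) = 20 - 3*d)
(t(59) - 793)/(l(-68) + 4618) = ((20 - 3*59) - 793)/((1/2)*(18 - 68)/(-68) + 4618) = ((20 - 177) - 793)/((1/2)*(-1/68)*(-50) + 4618) = (-157 - 793)/(25/68 + 4618) = -950/314049/68 = -950*68/314049 = -64600/314049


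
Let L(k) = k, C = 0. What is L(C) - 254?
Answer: -254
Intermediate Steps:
L(C) - 254 = 0 - 254 = -254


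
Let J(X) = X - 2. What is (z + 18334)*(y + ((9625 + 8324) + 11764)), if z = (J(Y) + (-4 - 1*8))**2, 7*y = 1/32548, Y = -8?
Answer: 63696023268221/113918 ≈ 5.5914e+8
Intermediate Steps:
y = 1/227836 (y = (1/7)/32548 = (1/7)*(1/32548) = 1/227836 ≈ 4.3891e-6)
J(X) = -2 + X
z = 484 (z = ((-2 - 8) + (-4 - 1*8))**2 = (-10 + (-4 - 8))**2 = (-10 - 12)**2 = (-22)**2 = 484)
(z + 18334)*(y + ((9625 + 8324) + 11764)) = (484 + 18334)*(1/227836 + ((9625 + 8324) + 11764)) = 18818*(1/227836 + (17949 + 11764)) = 18818*(1/227836 + 29713) = 18818*(6769691069/227836) = 63696023268221/113918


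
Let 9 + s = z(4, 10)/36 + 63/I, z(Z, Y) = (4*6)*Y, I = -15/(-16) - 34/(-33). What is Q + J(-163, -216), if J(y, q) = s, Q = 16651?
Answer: 51993686/3117 ≈ 16681.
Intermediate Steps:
I = 1039/528 (I = -15*(-1/16) - 34*(-1/33) = 15/16 + 34/33 = 1039/528 ≈ 1.9678)
z(Z, Y) = 24*Y
s = 92519/3117 (s = -9 + ((24*10)/36 + 63/(1039/528)) = -9 + (240*(1/36) + 63*(528/1039)) = -9 + (20/3 + 33264/1039) = -9 + 120572/3117 = 92519/3117 ≈ 29.682)
J(y, q) = 92519/3117
Q + J(-163, -216) = 16651 + 92519/3117 = 51993686/3117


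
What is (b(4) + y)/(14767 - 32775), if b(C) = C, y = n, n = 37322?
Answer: -18663/9004 ≈ -2.0727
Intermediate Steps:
y = 37322
(b(4) + y)/(14767 - 32775) = (4 + 37322)/(14767 - 32775) = 37326/(-18008) = 37326*(-1/18008) = -18663/9004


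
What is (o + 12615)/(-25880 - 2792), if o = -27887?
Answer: 1909/3584 ≈ 0.53265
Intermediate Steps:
(o + 12615)/(-25880 - 2792) = (-27887 + 12615)/(-25880 - 2792) = -15272/(-28672) = -15272*(-1/28672) = 1909/3584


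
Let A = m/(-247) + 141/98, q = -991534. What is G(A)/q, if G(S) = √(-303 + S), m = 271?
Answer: -I*√3619117606/3428724572 ≈ -1.7546e-5*I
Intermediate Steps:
A = 8269/24206 (A = 271/(-247) + 141/98 = 271*(-1/247) + 141*(1/98) = -271/247 + 141/98 = 8269/24206 ≈ 0.34161)
G(A)/q = √(-303 + 8269/24206)/(-991534) = √(-7326149/24206)*(-1/991534) = (I*√3619117606/3458)*(-1/991534) = -I*√3619117606/3428724572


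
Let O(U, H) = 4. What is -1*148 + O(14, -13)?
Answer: -144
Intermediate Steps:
-1*148 + O(14, -13) = -1*148 + 4 = -148 + 4 = -144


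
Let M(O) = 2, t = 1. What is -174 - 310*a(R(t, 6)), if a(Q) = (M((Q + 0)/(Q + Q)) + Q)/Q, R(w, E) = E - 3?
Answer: -2072/3 ≈ -690.67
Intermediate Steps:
R(w, E) = -3 + E
a(Q) = (2 + Q)/Q
-174 - 310*a(R(t, 6)) = -174 - 310*(2 + (-3 + 6))/(-3 + 6) = -174 - 310*(2 + 3)/3 = -174 - 310*5/3 = -174 - 1550/3 = -2072/3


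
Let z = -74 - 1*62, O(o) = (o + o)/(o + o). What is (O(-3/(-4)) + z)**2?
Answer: 18225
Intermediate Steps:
O(o) = 1 (O(o) = (2*o)/((2*o)) = (2*o)*(1/(2*o)) = 1)
z = -136 (z = -74 - 62 = -136)
(O(-3/(-4)) + z)**2 = (1 - 136)**2 = (-135)**2 = 18225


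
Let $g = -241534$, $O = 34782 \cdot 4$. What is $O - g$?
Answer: $380662$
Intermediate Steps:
$O = 139128$
$O - g = 139128 - -241534 = 139128 + 241534 = 380662$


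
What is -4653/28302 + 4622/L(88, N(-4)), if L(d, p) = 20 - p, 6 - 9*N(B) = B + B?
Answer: 196089033/783022 ≈ 250.43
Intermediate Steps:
N(B) = 2/3 - 2*B/9 (N(B) = 2/3 - (B + B)/9 = 2/3 - 2*B/9)
-4653/28302 + 4622/L(88, N(-4)) = -4653/28302 + 4622/(20 - (2/3 - 2/9*(-4))) = -4653*1/28302 + 4622/(20 - (2/3 + 8/9)) = -1551/9434 + 4622/(20 - 1*14/9) = -1551/9434 + 4622/(20 - 14/9) = -1551/9434 + 4622/(166/9) = -1551/9434 + 4622*(9/166) = -1551/9434 + 20799/83 = 196089033/783022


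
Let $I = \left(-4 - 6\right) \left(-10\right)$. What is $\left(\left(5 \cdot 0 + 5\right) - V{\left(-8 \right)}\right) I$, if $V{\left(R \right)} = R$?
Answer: $1300$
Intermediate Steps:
$I = 100$ ($I = \left(-10\right) \left(-10\right) = 100$)
$\left(\left(5 \cdot 0 + 5\right) - V{\left(-8 \right)}\right) I = \left(\left(5 \cdot 0 + 5\right) - -8\right) 100 = \left(\left(0 + 5\right) + 8\right) 100 = \left(5 + 8\right) 100 = 13 \cdot 100 = 1300$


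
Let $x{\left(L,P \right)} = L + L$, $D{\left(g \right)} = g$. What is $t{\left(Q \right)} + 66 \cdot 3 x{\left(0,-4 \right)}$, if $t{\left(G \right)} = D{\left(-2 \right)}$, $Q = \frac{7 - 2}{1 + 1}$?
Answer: $-2$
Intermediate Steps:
$x{\left(L,P \right)} = 2 L$
$Q = \frac{5}{2} \approx 2.5$
$t{\left(G \right)} = -2$
$t{\left(Q \right)} + 66 \cdot 3 x{\left(0,-4 \right)} = -2 + 66 \cdot 3 \cdot 2 \cdot 0 = -2 + 66 \cdot 3 \cdot 0 = -2 + 66 \cdot 0 = -2 + 0 = -2$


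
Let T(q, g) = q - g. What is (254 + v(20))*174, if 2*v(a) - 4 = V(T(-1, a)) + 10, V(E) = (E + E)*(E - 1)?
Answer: 125802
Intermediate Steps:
V(E) = 2*E*(-1 + E) (V(E) = (2*E)*(-1 + E) = 2*E*(-1 + E))
v(a) = 7 + (-1 - a)*(-2 - a) (v(a) = 2 + (2*(-1 - a)*(-1 + (-1 - a)) + 10)/2 = 2 + (2*(-1 - a)*(-2 - a) + 10)/2 = 2 + (10 + 2*(-1 - a)*(-2 - a))/2 = 2 + (5 + (-1 - a)*(-2 - a)) = 7 + (-1 - a)*(-2 - a))
(254 + v(20))*174 = (254 + (7 + (1 + 20)*(2 + 20)))*174 = (254 + (7 + 21*22))*174 = (254 + (7 + 462))*174 = (254 + 469)*174 = 723*174 = 125802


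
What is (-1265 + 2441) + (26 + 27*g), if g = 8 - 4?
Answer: 1310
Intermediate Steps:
g = 4
(-1265 + 2441) + (26 + 27*g) = (-1265 + 2441) + (26 + 27*4) = 1176 + (26 + 108) = 1176 + 134 = 1310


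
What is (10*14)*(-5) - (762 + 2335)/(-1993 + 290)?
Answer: -1189003/1703 ≈ -698.18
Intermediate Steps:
(10*14)*(-5) - (762 + 2335)/(-1993 + 290) = 140*(-5) - 3097/(-1703) = -700 - 3097*(-1)/1703 = -700 - 1*(-3097/1703) = -700 + 3097/1703 = -1189003/1703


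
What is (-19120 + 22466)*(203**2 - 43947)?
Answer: -9161348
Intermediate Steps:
(-19120 + 22466)*(203**2 - 43947) = 3346*(41209 - 43947) = 3346*(-2738) = -9161348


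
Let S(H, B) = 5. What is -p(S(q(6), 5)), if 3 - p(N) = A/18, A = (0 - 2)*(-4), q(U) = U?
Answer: -23/9 ≈ -2.5556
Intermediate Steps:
A = 8 (A = -2*(-4) = 8)
p(N) = 23/9 (p(N) = 3 - 8/18 = 3 - 1*4/9 = 3 - 4/9 = 23/9)
-p(S(q(6), 5)) = -1*23/9 = -23/9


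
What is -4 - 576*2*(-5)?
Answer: 5756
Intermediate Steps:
-4 - 576*2*(-5) = -4 - 576*(-10) = -4 - 48*(-120) = -4 + 5760 = 5756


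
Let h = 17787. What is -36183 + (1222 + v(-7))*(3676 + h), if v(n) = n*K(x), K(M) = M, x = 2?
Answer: 25891121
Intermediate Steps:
v(n) = 2*n (v(n) = n*2 = 2*n)
-36183 + (1222 + v(-7))*(3676 + h) = -36183 + (1222 + 2*(-7))*(3676 + 17787) = -36183 + (1222 - 14)*21463 = -36183 + 1208*21463 = -36183 + 25927304 = 25891121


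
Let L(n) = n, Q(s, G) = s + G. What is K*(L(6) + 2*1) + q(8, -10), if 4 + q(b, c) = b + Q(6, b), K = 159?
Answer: 1290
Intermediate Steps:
Q(s, G) = G + s
q(b, c) = 2 + 2*b (q(b, c) = -4 + (b + (b + 6)) = -4 + (b + (6 + b)) = -4 + (6 + 2*b) = 2 + 2*b)
K*(L(6) + 2*1) + q(8, -10) = 159*(6 + 2*1) + (2 + 2*8) = 159*(6 + 2) + (2 + 16) = 159*8 + 18 = 1272 + 18 = 1290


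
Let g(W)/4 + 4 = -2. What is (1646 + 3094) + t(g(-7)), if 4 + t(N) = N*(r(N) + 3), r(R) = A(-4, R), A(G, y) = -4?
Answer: 4760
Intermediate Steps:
g(W) = -24 (g(W) = -16 + 4*(-2) = -16 - 8 = -24)
r(R) = -4
t(N) = -4 - N (t(N) = -4 + N*(-4 + 3) = -4 + N*(-1) = -4 - N)
(1646 + 3094) + t(g(-7)) = (1646 + 3094) + (-4 - 1*(-24)) = 4740 + (-4 + 24) = 4740 + 20 = 4760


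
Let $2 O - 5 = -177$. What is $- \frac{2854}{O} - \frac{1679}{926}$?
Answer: $\frac{1249205}{39818} \approx 31.373$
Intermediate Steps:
$O = -86$ ($O = \frac{5}{2} + \frac{1}{2} \left(-177\right) = \frac{5}{2} - \frac{177}{2} = -86$)
$- \frac{2854}{O} - \frac{1679}{926} = - \frac{2854}{-86} - \frac{1679}{926} = \left(-2854\right) \left(- \frac{1}{86}\right) - \frac{1679}{926} = \frac{1427}{43} - \frac{1679}{926} = \frac{1249205}{39818}$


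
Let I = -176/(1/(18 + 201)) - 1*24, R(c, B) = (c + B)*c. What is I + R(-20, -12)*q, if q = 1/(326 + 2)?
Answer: -1581208/41 ≈ -38566.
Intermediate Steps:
R(c, B) = c*(B + c) (R(c, B) = (B + c)*c = c*(B + c))
q = 1/328 ≈ 0.0030488
I = -38568 (I = -176/(1/219) - 24 = -176/1/219 - 24 = -176*219 - 24 = -38544 - 24 = -38568)
I + R(-20, -12)*q = -38568 - 20*(-12 - 20)*(1/328) = -38568 - 20*(-32)*(1/328) = -38568 + 640*(1/328) = -38568 + 80/41 = -1581208/41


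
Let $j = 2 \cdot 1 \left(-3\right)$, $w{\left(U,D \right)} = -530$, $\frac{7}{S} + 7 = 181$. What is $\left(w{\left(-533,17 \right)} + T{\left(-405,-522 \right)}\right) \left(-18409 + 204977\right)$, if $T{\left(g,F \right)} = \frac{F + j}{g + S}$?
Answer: $- \frac{6950314346224}{70463} \approx -9.8638 \cdot 10^{7}$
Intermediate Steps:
$S = \frac{7}{174}$ ($S = \frac{7}{-7 + 181} = \frac{7}{174} \approx 0.04023$)
$j = -6$ ($j = 2 \left(-3\right) = -6$)
$T{\left(g,F \right)} = \frac{-6 + F}{\frac{7}{174} + g}$ ($T{\left(g,F \right)} = \frac{F - 6}{g + \frac{7}{174}} = \frac{-6 + F}{\frac{7}{174} + g}$)
$\left(w{\left(-533,17 \right)} + T{\left(-405,-522 \right)}\right) \left(-18409 + 204977\right) = \left(-530 + \frac{174 \left(-6 - 522\right)}{7 + 174 \left(-405\right)}\right) \left(-18409 + 204977\right) = \left(-530 + 174 \frac{1}{7 - 70470} \left(-528\right)\right) 186568 = \left(-530 + 174 \frac{1}{-70463} \left(-528\right)\right) 186568 = \left(-530 + 174 \left(- \frac{1}{70463}\right) \left(-528\right)\right) 186568 = \left(-530 + \frac{91872}{70463}\right) 186568 = \left(- \frac{37253518}{70463}\right) 186568 = - \frac{6950314346224}{70463}$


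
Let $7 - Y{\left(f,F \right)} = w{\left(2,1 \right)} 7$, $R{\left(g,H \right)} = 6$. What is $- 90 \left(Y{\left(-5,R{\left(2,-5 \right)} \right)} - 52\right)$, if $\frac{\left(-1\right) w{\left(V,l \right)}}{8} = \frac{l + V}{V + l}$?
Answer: $-990$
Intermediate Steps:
$w{\left(V,l \right)} = -8$ ($w{\left(V,l \right)} = - 8 \frac{l + V}{V + l} = - 8 \frac{V + l}{V + l} = \left(-8\right) 1 = -8$)
$Y{\left(f,F \right)} = 63$ ($Y{\left(f,F \right)} = 7 - \left(-8\right) 7 = 7 - -56 = 7 + 56 = 63$)
$- 90 \left(Y{\left(-5,R{\left(2,-5 \right)} \right)} - 52\right) = - 90 \left(63 - 52\right) = \left(-90\right) 11 = -990$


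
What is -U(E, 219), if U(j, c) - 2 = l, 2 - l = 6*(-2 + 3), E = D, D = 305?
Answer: 2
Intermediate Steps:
E = 305
l = -4 (l = 2 - 6*(-2 + 3) = 2 - 6 = -4)
U(j, c) = -2 (U(j, c) = 2 - 4 = -2)
-U(E, 219) = -1*(-2) = 2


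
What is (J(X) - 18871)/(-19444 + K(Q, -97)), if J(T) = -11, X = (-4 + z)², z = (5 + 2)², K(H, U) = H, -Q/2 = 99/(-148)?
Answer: 1397268/1438757 ≈ 0.97116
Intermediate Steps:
Q = 99/74 (Q = -198/(-148) = -198*(-1)/148 = -2*(-99/148) = 99/74 ≈ 1.3378)
z = 49 (z = 7² = 49)
X = 2025 (X = (-4 + 49)² = 45² = 2025)
(J(X) - 18871)/(-19444 + K(Q, -97)) = (-11 - 18871)/(-19444 + 99/74) = -18882/(-1438757/74) = -18882*(-74/1438757) = 1397268/1438757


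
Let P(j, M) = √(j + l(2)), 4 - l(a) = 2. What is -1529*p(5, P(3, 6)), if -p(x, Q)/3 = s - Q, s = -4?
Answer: -18348 - 4587*√5 ≈ -28605.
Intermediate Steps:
l(a) = 2 (l(a) = 4 - 1*2 = 4 - 2 = 2)
P(j, M) = √(2 + j) (P(j, M) = √(j + 2) = √(2 + j))
p(x, Q) = 12 + 3*Q (p(x, Q) = -3*(-4 - Q) = 12 + 3*Q)
-1529*p(5, P(3, 6)) = -1529*(12 + 3*√(2 + 3)) = -1529*(12 + 3*√5) = -18348 - 4587*√5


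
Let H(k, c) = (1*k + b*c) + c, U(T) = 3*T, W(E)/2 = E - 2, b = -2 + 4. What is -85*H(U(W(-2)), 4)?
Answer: 1020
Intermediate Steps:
b = 2
W(E) = -4 + 2*E (W(E) = 2*(E - 2) = 2*(-2 + E) = -4 + 2*E)
H(k, c) = k + 3*c (H(k, c) = (1*k + 2*c) + c = (k + 2*c) + c = k + 3*c)
-85*H(U(W(-2)), 4) = -85*(3*(-4 + 2*(-2)) + 3*4) = -85*(3*(-4 - 4) + 12) = -85*(3*(-8) + 12) = -85*(-24 + 12) = -85*(-12) = 1020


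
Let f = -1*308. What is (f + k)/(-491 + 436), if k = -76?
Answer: 384/55 ≈ 6.9818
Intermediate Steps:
f = -308
(f + k)/(-491 + 436) = (-308 - 76)/(-491 + 436) = -384/(-55) = -384*(-1/55) = 384/55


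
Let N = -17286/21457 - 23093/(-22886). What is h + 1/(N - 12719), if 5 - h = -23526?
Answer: 3417880250067047/145250106731 ≈ 23531.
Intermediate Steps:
h = 23531 (h = 5 - 1*(-23526) = 5 + 23526 = 23531)
N = 2323235/11420114 (N = -17286*1/21457 - 23093*(-1/22886) = -402/499 + 23093/22886 = 2323235/11420114 ≈ 0.20343)
h + 1/(N - 12719) = 23531 + 1/(2323235/11420114 - 12719) = 23531 + 1/(-145250106731/11420114) = 23531 - 11420114/145250106731 = 3417880250067047/145250106731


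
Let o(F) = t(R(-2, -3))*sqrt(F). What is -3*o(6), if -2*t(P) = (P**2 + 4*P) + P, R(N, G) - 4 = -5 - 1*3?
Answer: -6*sqrt(6) ≈ -14.697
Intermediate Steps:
R(N, G) = -4 (R(N, G) = 4 + (-5 - 1*3) = 4 + (-5 - 3) = 4 - 8 = -4)
t(P) = -5*P/2 - P**2/2 (t(P) = -((P**2 + 4*P) + P)/2 = -(P**2 + 5*P)/2 = -5*P/2 - P**2/2)
o(F) = 2*sqrt(F) (o(F) = (-1/2*(-4)*(5 - 4))*sqrt(F) = (-1/2*(-4)*1)*sqrt(F) = 2*sqrt(F))
-3*o(6) = -6*sqrt(6)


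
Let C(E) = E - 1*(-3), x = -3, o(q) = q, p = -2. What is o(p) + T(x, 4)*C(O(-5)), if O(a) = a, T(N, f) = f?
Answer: -10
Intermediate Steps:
C(E) = 3 + E (C(E) = E + 3 = 3 + E)
o(p) + T(x, 4)*C(O(-5)) = -2 + 4*(3 - 5) = -2 + 4*(-2) = -2 - 8 = -10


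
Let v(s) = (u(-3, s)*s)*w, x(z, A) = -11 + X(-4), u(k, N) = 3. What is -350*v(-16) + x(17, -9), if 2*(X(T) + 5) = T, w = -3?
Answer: -50418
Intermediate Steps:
X(T) = -5 + T/2
x(z, A) = -18 (x(z, A) = -11 + (-5 + (½)*(-4)) = -11 + (-5 - 2) = -11 - 7 = -18)
v(s) = -9*s (v(s) = (3*s)*(-3) = -9*s)
-350*v(-16) + x(17, -9) = -(-3150)*(-16) - 18 = -350*144 - 18 = -50400 - 18 = -50418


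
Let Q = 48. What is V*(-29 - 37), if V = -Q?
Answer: 3168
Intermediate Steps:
V = -48 (V = -1*48 = -48)
V*(-29 - 37) = -48*(-29 - 37) = -48*(-66) = 3168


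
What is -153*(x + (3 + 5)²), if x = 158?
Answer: -33966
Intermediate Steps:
-153*(x + (3 + 5)²) = -153*(158 + (3 + 5)²) = -153*(158 + 8²) = -153*(158 + 64) = -153*222 = -33966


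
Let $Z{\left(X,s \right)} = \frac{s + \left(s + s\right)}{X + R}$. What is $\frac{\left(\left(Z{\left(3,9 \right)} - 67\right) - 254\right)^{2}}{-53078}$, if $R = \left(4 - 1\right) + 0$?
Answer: $- \frac{400689}{212312} \approx -1.8873$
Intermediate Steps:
$R = 3$ ($R = 3 + 0 = 3$)
$Z{\left(X,s \right)} = \frac{3 s}{3 + X}$ ($Z{\left(X,s \right)} = \frac{s + \left(s + s\right)}{X + 3} = \frac{s + 2 s}{3 + X} = \frac{3 s}{3 + X}$)
$\frac{\left(\left(Z{\left(3,9 \right)} - 67\right) - 254\right)^{2}}{-53078} = \frac{\left(\left(3 \cdot 9 \frac{1}{3 + 3} - 67\right) - 254\right)^{2}}{-53078} = \left(\left(3 \cdot 9 \cdot \frac{1}{6} - 67\right) - 254\right)^{2} \left(- \frac{1}{53078}\right) = \left(\left(\frac{9}{2} - 67\right) - 254\right)^{2} \left(- \frac{1}{53078}\right) = \left(- \frac{125}{2} - 254\right)^{2} \left(- \frac{1}{53078}\right) = \left(- \frac{633}{2}\right)^{2} \left(- \frac{1}{53078}\right) = \frac{400689}{4} \left(- \frac{1}{53078}\right) = - \frac{400689}{212312}$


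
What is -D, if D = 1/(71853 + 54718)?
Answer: -1/126571 ≈ -7.9007e-6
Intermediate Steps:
D = 1/126571 ≈ 7.9007e-6
-D = -1*1/126571 = -1/126571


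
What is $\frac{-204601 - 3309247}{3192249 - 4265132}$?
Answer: $\frac{3513848}{1072883} \approx 3.2751$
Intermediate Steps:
$\frac{-204601 - 3309247}{3192249 - 4265132} = - \frac{3513848}{-1072883} = \left(-3513848\right) \left(- \frac{1}{1072883}\right) = \frac{3513848}{1072883}$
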